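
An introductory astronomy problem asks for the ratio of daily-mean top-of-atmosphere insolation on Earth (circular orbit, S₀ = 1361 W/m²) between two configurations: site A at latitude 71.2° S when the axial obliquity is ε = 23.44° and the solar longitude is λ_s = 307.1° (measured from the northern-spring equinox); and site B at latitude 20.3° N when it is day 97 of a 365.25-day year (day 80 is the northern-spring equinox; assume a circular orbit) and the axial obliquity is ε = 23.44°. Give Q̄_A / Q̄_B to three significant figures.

— Configuration A (φ=-71.2°):
Solar declination: sin δ = sin ε · sin λ_s = sin 23.44° × sin 307.1° = -0.31727, so δ = -18.498°.
cos H₀ = −tan(-71.2°) tan(-18.498°) = -0.9827, H₀ = 2.9556 rad.
Bracket: H₀ sin φ sin δ + cos φ cos δ sin H₀ = 2.9556×-0.94665×-0.31727 + 0.32227×0.94834×0.18496 = 0.887696 + 0.056528 = 0.944224.
Q̄ = (S₀/π) × [bracket] = (1361/π) × 0.944224 = 409.06 W/m².
— Configuration B (φ=+20.3°):
Solar longitude: λ_s = 360° × (97 − 80)/365.25 = 16.756°.
sin δ = sin 23.44° × sin 16.756° = 0.11468, so δ = +6.585°.
cos H₀ = −tan(+20.3°) tan(+6.585°) = -0.0427, H₀ = 1.6135 rad.
Bracket: H₀ sin φ sin δ + cos φ cos δ sin H₀ = 1.6135×0.34694×0.11468 + 0.93789×0.99340×0.99909 = 0.064196 + 0.930852 = 0.995048.
Q̄ = (S₀/π) × [bracket] = (1361/π) × 0.995048 = 431.07 W/m².
Ratio Q̄_A / Q̄_B = 409.06 / 431.07 = 0.9489.

Q̄_A / Q̄_B ≈ 0.949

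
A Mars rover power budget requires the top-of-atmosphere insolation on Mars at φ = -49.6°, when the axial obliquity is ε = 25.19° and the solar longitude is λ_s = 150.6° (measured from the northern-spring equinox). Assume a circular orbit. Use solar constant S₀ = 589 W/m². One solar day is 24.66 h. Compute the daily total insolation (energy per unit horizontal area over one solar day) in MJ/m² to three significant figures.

Solar declination: sin δ = sin ε · sin λ_s = sin 25.19° × sin 150.6° = 0.20894, so δ = +12.060°.
cos H₀ = −tan(-49.6°) tan(+12.060°) = 0.2510, H₀ = 1.3170 rad.
Bracket: H₀ sin φ sin δ + cos φ cos δ sin H₀ = 1.3170×-0.76154×0.20894 + 0.64812×0.97793×0.96798 = -0.209556 + 0.613521 = 0.403965.
Q̄ = (S₀/π) × [bracket] = (589/π) × 0.403965 = 75.737 W/m².
Daily total = Q̄ × 24.66 h × 3600 s/h = 75.737 × 24.66 × 3600 / 10⁶ = 6.724 MJ/m².

6.72 MJ/m²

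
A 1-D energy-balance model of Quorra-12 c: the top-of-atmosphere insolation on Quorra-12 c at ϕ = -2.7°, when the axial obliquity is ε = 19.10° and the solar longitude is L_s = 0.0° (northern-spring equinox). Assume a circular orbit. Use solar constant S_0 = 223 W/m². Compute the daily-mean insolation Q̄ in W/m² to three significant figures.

Q̄ ≈ 70.9 W/m²

Solar declination: sin δ = sin ε · sin L_s = sin 19.10° × sin 0.0° = 0.00000, so δ = +0.000°.
cos h₀ = −tan(-2.7°) tan(+0.000°) = 0.0000, h₀ = 1.5708 rad.
Bracket: h₀ sin ϕ sin δ + cos ϕ cos δ sin h₀ = 1.5708×-0.04711×0.00000 + 0.99889×1.00000×1.00000 = -0.000000 + 0.998890 = 0.998890.
Q̄ = (S_0/π) × [bracket] = (223/π) × 0.998890 = 70.90 W/m².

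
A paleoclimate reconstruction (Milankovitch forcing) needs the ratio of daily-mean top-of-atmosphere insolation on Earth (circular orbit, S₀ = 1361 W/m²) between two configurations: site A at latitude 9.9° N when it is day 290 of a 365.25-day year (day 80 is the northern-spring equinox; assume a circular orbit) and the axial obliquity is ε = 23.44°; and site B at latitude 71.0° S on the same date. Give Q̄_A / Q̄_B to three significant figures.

— Configuration A (φ=+9.9°):
Solar longitude: λ_s = 360° × (290 − 80)/365.25 = 206.982°.
sin δ = sin 23.44° × sin 206.982° = -0.18048, so δ = -10.398°.
cos H₀ = −tan(+9.9°) tan(-10.398°) = 0.0320, H₀ = 1.5388 rad.
Bracket: H₀ sin φ sin δ + cos φ cos δ sin H₀ = 1.5388×0.17193×-0.18048 + 0.98511×0.98358×0.99949 = -0.047749 + 0.968440 = 0.920691.
Q̄ = (S₀/π) × [bracket] = (1361/π) × 0.920691 = 398.86 W/m².
— Configuration B (φ=-71.0°):
cos H₀ = −tan(-71.0°) tan(-10.398°) = -0.5329, H₀ = 2.1328 rad.
Bracket: H₀ sin φ sin δ + cos φ cos δ sin H₀ = 2.1328×-0.94552×-0.18048 + 0.32557×0.98358×0.84618 = 0.363957 + 0.270967 = 0.634924.
Q̄ = (S₀/π) × [bracket] = (1361/π) × 0.634924 = 275.06 W/m².
Ratio Q̄_A / Q̄_B = 398.86 / 275.06 = 1.450.

Q̄_A / Q̄_B ≈ 1.45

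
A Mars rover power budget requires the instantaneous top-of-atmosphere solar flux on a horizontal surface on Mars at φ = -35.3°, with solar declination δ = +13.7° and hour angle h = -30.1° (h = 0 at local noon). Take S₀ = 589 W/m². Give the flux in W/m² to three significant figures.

323 W/m²

cos θ_z = sin φ sin δ + cos φ cos δ cos h = -0.136859 + 0.685994 = 0.549135.
Flux = S₀ · cos θ_z = 589 × 0.549135 = 323.4 W/m².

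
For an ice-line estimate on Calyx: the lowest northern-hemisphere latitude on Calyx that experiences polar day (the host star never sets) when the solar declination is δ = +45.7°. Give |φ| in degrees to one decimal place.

Polar day requires cos H₀ = −tan φ tan δ ≤ −1, i.e. tan φ tan δ ≥ 1.
The boundary is |tan φ| · |tan δ| = 1, so |φ| = 90° − |δ| = 90° − 45.7° = 44.3° in the northern hemisphere.

|φ| = 44.3°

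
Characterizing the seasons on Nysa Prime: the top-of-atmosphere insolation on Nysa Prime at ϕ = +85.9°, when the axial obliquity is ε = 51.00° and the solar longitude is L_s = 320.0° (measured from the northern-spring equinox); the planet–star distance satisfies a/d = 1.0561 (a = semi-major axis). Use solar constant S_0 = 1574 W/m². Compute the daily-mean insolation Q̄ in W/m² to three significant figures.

Solar declination: sin δ = sin ε · sin L_s = sin 51.00° × sin 320.0° = -0.49954, so δ = -29.970°.
cos h₀ = −tan(+85.9°) tan(-29.970°) = 8.0446 ≥ 1 ⇒ polar night, h₀ = 0 and Q̄ = 0.
Inverse-square distance factor (a/d)² = 1.0561² = 1.115347.

Q̄ ≈ 0.00 W/m²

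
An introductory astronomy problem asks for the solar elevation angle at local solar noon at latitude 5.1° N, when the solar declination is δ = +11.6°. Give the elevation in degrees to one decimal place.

83.5°

At local noon the hour angle is zero, so the zenith angle equals |φ − δ| = |+5.1° − (+11.600°)| = 6.500°.
Elevation = 90° − 6.500° = 83.5°.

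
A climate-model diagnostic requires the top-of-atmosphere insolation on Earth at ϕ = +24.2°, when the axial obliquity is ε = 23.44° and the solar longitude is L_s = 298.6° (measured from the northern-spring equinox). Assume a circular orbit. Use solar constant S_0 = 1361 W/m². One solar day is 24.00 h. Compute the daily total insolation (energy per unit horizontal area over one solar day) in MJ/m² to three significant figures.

Solar declination: sin δ = sin ε · sin L_s = sin 23.44° × sin 298.6° = -0.34925, so δ = -20.442°.
cos h₀ = −tan(+24.2°) tan(-20.442°) = 0.1675, h₀ = 1.4025 rad.
Bracket: h₀ sin ϕ sin δ + cos ϕ cos δ sin h₀ = 1.4025×0.40992×-0.34925 + 0.91212×0.93703×0.98587 = -0.200788 + 0.842607 = 0.641819.
Q̄ = (S_0/π) × [bracket] = (1361/π) × 0.641819 = 278.05 W/m².
Daily total = Q̄ × 24.00 h × 3600 s/h = 278.05 × 24.00 × 3600 / 10⁶ = 24.02 MJ/m².

24.0 MJ/m²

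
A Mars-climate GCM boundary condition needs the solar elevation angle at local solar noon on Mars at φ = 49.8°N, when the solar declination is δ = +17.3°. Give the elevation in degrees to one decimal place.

57.5°

At local noon the hour angle is zero, so the zenith angle equals |φ − δ| = |+49.8° − (+17.300°)| = 32.500°.
Elevation = 90° − 32.500° = 57.5°.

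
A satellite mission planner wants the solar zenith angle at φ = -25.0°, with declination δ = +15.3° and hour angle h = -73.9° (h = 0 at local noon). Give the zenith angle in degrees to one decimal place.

θ_z = 82.5°

cos θ_z = sin φ sin δ + cos φ cos δ cos h = -0.111518 + 0.242425 = 0.130907.
θ_z = arccos(0.130907) = 82.5°.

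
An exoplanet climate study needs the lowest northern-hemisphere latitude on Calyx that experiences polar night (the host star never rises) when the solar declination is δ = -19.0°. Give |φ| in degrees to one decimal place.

Polar night requires cos H₀ = −tan φ tan δ ≥ 1, i.e. tan φ tan δ ≤ −1.
The boundary is |tan φ| · |tan δ| = 1, so |φ| = 90° − |δ| = 90° − 19.0° = 71.0° in the northern hemisphere.

|φ| = 71.0°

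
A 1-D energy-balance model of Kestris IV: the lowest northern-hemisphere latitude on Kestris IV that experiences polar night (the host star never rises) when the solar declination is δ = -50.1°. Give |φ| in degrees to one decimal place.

Polar night requires cos H₀ = −tan φ tan δ ≥ 1, i.e. tan φ tan δ ≤ −1.
The boundary is |tan φ| · |tan δ| = 1, so |φ| = 90° − |δ| = 90° − 50.1° = 39.9° in the northern hemisphere.

|φ| = 39.9°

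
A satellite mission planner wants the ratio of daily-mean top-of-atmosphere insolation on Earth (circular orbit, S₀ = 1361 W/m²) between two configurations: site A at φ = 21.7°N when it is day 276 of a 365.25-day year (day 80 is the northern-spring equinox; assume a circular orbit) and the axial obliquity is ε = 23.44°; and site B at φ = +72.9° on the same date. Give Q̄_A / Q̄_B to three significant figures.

Q̄_A / Q̄_B ≈ 5.15

— Configuration A (φ=+21.7°):
Solar longitude: λ_s = 360° × (276 − 80)/365.25 = 193.183°.
sin δ = sin 23.44° × sin 193.183° = -0.09072, so δ = -5.205°.
cos H₀ = −tan(+21.7°) tan(-5.205°) = 0.0363, H₀ = 1.5345 rad.
Bracket: H₀ sin φ sin δ + cos φ cos δ sin H₀ = 1.5345×0.36975×-0.09072 + 0.92913×0.99588×0.99934 = -0.051473 + 0.924691 = 0.873218.
Q̄ = (S₀/π) × [bracket] = (1361/π) × 0.873218 = 378.30 W/m².
— Configuration B (φ=+72.9°):
cos H₀ = −tan(+72.9°) tan(-5.205°) = 0.2961, H₀ = 1.2702 rad.
Bracket: H₀ sin φ sin δ + cos φ cos δ sin H₀ = 1.2702×0.95579×-0.09072 + 0.29404×0.99588×0.95515 = -0.110138 + 0.279695 = 0.169557.
Q̄ = (S₀/π) × [bracket] = (1361/π) × 0.169557 = 73.455 W/m².
Ratio Q̄_A / Q̄_B = 378.30 / 73.455 = 5.150.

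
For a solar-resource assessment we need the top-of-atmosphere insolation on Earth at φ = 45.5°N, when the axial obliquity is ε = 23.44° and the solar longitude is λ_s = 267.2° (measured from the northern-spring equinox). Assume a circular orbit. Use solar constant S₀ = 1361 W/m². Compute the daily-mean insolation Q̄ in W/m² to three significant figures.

Solar declination: sin δ = sin ε · sin λ_s = sin 23.44° × sin 267.2° = -0.39731, so δ = -23.410°.
cos H₀ = −tan(+45.5°) tan(-23.410°) = 0.4406, H₀ = 1.1146 rad.
Bracket: H₀ sin φ sin δ + cos φ cos δ sin H₀ = 1.1146×0.71325×-0.39731 + 0.70091×0.91768×0.89772 = -0.315857 + 0.577423 = 0.261566.
Q̄ = (S₀/π) × [bracket] = (1361/π) × 0.261566 = 113.3 W/m².

Q̄ ≈ 113 W/m²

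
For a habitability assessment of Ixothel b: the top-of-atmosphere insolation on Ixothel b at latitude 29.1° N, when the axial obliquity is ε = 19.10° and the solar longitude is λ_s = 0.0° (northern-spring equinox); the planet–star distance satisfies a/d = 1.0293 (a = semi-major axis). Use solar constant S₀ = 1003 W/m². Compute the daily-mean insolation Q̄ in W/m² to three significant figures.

Solar declination: sin δ = sin ε · sin λ_s = sin 19.10° × sin 0.0° = 0.00000, so δ = +0.000°.
cos H₀ = −tan(+29.1°) tan(+0.000°) = -0.0000, H₀ = 1.5708 rad.
Bracket: H₀ sin φ sin δ + cos φ cos δ sin H₀ = 1.5708×0.48634×0.00000 + 0.87377×1.00000×1.00000 = 0.000000 + 0.873770 = 0.873770.
Inverse-square distance factor (a/d)² = 1.0293² = 1.059458.
Q̄ = (S₀/π) × 1.059458 × [bracket] = (1003/π) × 1.059458 × 0.873770 = 295.6 W/m².

Q̄ ≈ 296 W/m²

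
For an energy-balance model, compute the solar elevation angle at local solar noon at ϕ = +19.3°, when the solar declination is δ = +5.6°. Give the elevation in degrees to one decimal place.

At local noon the hour angle is zero, so the zenith angle equals |ϕ − δ| = |+19.3° − (+5.600°)| = 13.700°.
Elevation = 90° − 13.700° = 76.3°.

76.3°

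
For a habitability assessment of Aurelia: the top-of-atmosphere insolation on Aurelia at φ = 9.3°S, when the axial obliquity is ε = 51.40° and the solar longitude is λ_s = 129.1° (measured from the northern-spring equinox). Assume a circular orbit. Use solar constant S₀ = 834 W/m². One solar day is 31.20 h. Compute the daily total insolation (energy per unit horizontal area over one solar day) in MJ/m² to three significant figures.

Solar declination: sin δ = sin ε · sin λ_s = sin 51.40° × sin 129.1° = 0.60650, so δ = +37.337°.
cos H₀ = −tan(-9.3°) tan(+37.337°) = 0.1249, H₀ = 1.4456 rad.
Bracket: H₀ sin φ sin δ + cos φ cos δ sin H₀ = 1.4456×-0.16160×0.60650 + 0.98686×0.79509×0.99217 = -0.141684 + 0.778499 = 0.636815.
Q̄ = (S₀/π) × [bracket] = (834/π) × 0.636815 = 169.06 W/m².
Daily total = Q̄ × 31.20 h × 3600 s/h = 169.06 × 31.20 × 3600 / 10⁶ = 18.99 MJ/m².

19.0 MJ/m²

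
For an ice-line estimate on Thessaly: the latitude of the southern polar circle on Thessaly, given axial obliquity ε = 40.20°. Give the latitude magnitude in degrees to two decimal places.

49.80°

The polar circle is the lowest latitude that experiences at least one full rotation of continuous darkness at the northern-summer solstice; it lies at |φ| = 90° − ε = 90° − 40.20° = 49.80°.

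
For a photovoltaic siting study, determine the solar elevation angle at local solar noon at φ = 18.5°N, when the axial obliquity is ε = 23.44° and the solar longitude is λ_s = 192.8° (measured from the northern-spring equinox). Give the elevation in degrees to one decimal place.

66.4°

Solar declination: sin δ = sin ε · sin λ_s = sin 23.44° × sin 192.8° = -0.08813, so δ = -5.056°.
At local noon the hour angle is zero, so the zenith angle equals |φ − δ| = |+18.5° − (-5.056°)| = 23.556°.
Elevation = 90° − 23.556° = 66.4°.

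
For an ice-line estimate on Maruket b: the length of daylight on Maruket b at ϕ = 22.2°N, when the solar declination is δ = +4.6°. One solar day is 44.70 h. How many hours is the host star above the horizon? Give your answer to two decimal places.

cos h₀ = −tan ϕ · tan δ = −tan(+22.2°) × tan(+4.600°) = -0.0328, so h₀ = 1.6036 rad = 91.88°.
Daylight = 2h₀/(2π) × 44.70 h = (1.6036/π) × 44.70 = 22.82 h.

22.82 h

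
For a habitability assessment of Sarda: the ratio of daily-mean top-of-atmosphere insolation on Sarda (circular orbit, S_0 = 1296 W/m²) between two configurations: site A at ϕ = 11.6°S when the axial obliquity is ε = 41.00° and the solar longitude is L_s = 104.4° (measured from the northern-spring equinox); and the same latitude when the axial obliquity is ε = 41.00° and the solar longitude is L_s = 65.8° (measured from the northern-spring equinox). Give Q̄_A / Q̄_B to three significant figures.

— Configuration A (ϕ=-11.6°):
Solar declination: sin δ = sin ε · sin L_s = sin 41.00° × sin 104.4° = 0.63545, so δ = +39.453°.
cos h₀ = −tan(-11.6°) tan(+39.453°) = 0.1689, h₀ = 1.4011 rad.
Bracket: h₀ sin ϕ sin δ + cos ϕ cos δ sin h₀ = 1.4011×-0.20108×0.63545 + 0.97958×0.77214×0.98563 = -0.179027 + 0.745504 = 0.566477.
Q̄ = (S_0/π) × [bracket] = (1296/π) × 0.566477 = 233.69 W/m².
— Configuration B (ϕ=-11.6°):
Solar declination: sin δ = sin ε · sin L_s = sin 41.00° × sin 65.8° = 0.59840, so δ = +36.756°.
cos h₀ = −tan(-11.6°) tan(+36.756°) = 0.1533, h₀ = 1.4169 rad.
Bracket: h₀ sin ϕ sin δ + cos ϕ cos δ sin h₀ = 1.4169×-0.20108×0.59840 + 0.97958×0.80119×0.98818 = -0.170490 + 0.775553 = 0.605063.
Q̄ = (S_0/π) × [bracket] = (1296/π) × 0.605063 = 249.61 W/m².
Ratio Q̄_A / Q̄_B = 233.69 / 249.61 = 0.9362.

Q̄_A / Q̄_B ≈ 0.936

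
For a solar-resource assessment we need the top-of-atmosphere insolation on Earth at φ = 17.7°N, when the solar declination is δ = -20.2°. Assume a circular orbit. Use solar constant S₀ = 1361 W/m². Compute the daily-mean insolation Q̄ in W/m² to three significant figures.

cos H₀ = −tan(+17.7°) tan(-20.200°) = 0.1174, H₀ = 1.4531 rad.
Bracket: H₀ sin φ sin δ + cos φ cos δ sin H₀ = 1.4531×0.30403×-0.34530 + 0.95266×0.93849×0.99308 = -0.152549 + 0.887875 = 0.735326.
Q̄ = (S₀/π) × [bracket] = (1361/π) × 0.735326 = 318.6 W/m².

Q̄ ≈ 319 W/m²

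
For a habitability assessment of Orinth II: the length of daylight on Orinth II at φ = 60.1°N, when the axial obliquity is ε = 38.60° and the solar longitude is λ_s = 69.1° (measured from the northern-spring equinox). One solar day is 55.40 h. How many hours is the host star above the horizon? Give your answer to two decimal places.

Solar declination: sin δ = sin ε · sin λ_s = sin 38.60° × sin 69.1° = 0.58283, so δ = +35.650°.
Sunrise equation: cos H₀ = −tan φ · tan δ = -1.2473 ≤ −1, so the host star never sets (polar day) and H₀ = π.
Daylight = 2H₀/(2π) × 55.40 h = (3.1416/π) × 55.40 = 55.40 h.

55.40 h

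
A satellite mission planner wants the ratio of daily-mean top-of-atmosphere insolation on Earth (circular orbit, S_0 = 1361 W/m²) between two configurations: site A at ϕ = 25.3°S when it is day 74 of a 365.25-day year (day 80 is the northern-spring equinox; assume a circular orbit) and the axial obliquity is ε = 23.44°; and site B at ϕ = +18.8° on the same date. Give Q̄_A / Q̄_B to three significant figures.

Q̄_A / Q̄_B ≈ 1.01

— Configuration A (ϕ=-25.3°):
Solar longitude: L_s = 360° × (74 − 80)/365.25 = -5.914°, i.e. -5.914° + 360° = 354.086°.
sin δ = sin 23.44° × sin 354.086° = -0.04098, so δ = -2.349°.
cos h₀ = −tan(-25.3°) tan(-2.349°) = -0.0194, h₀ = 1.5902 rad.
Bracket: h₀ sin ϕ sin δ + cos ϕ cos δ sin h₀ = 1.5902×-0.42736×-0.04098 + 0.90408×0.99916×0.99981 = 0.027850 + 0.903149 = 0.930999.
Q̄ = (S_0/π) × [bracket] = (1361/π) × 0.930999 = 403.33 W/m².
— Configuration B (ϕ=+18.8°):
cos h₀ = −tan(+18.8°) tan(-2.349°) = 0.0140, h₀ = 1.5568 rad.
Bracket: h₀ sin ϕ sin δ + cos ϕ cos δ sin h₀ = 1.5568×0.32227×-0.04098 + 0.94665×0.99916×0.99990 = -0.020560 + 0.945760 = 0.925200.
Q̄ = (S_0/π) × [bracket] = (1361/π) × 0.925200 = 400.81 W/m².
Ratio Q̄_A / Q̄_B = 403.33 / 400.81 = 1.006.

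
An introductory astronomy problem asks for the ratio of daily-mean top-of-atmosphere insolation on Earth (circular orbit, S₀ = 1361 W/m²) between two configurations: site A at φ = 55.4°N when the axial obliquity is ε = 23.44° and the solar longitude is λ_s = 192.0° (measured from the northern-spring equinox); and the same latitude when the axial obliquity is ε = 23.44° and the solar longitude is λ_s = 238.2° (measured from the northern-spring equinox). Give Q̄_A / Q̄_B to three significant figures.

— Configuration A (φ=+55.4°):
Solar declination: sin δ = sin ε · sin λ_s = sin 23.44° × sin 192.0° = -0.08270, so δ = -4.744°.
cos H₀ = −tan(+55.4°) tan(-4.744°) = 0.1203, H₀ = 1.4502 rad.
Bracket: H₀ sin φ sin δ + cos φ cos δ sin H₀ = 1.4502×0.82314×-0.08270 + 0.56784×0.99657×0.99274 = -0.098720 + 0.561784 = 0.463064.
Q̄ = (S₀/π) × [bracket] = (1361/π) × 0.463064 = 200.61 W/m².
— Configuration B (φ=+55.4°):
Solar declination: sin δ = sin ε · sin λ_s = sin 23.44° × sin 238.2° = -0.33808, so δ = -19.760°.
cos H₀ = −tan(+55.4°) tan(-19.760°) = 0.5207, H₀ = 1.0231 rad.
Bracket: H₀ sin φ sin δ + cos φ cos δ sin H₀ = 1.0231×0.82314×-0.33808 + 0.56784×0.94112×0.85372 = -0.284716 + 0.456233 = 0.171517.
Q̄ = (S₀/π) × [bracket] = (1361/π) × 0.171517 = 74.305 W/m².
Ratio Q̄_A / Q̄_B = 200.61 / 74.305 = 2.700.

Q̄_A / Q̄_B ≈ 2.70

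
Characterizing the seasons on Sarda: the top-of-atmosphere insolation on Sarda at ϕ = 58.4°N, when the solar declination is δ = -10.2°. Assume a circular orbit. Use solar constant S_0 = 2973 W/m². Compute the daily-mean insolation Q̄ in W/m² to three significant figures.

cos h₀ = −tan(+58.4°) tan(-10.200°) = 0.2925, h₀ = 1.2740 rad.
Bracket: h₀ sin ϕ sin δ + cos ϕ cos δ sin h₀ = 1.2740×0.85173×-0.17708 + 0.52399×0.98420×0.95627 = -0.192150 + 0.493159 = 0.301009.
Q̄ = (S_0/π) × [bracket] = (2973/π) × 0.301009 = 284.9 W/m².

Q̄ ≈ 285 W/m²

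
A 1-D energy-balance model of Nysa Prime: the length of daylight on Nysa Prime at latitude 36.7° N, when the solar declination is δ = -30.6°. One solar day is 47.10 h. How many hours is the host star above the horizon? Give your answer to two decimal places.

16.71 h

cos H₀ = −tan φ · tan δ = −tan(+36.7°) × tan(-30.600°) = 0.4408, so H₀ = 1.1143 rad = 63.84°.
Daylight = 2H₀/(2π) × 47.10 h = (1.1143/π) × 47.10 = 16.71 h.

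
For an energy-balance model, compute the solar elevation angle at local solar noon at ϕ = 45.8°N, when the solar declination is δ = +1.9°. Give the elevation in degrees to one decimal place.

46.1°

At local noon the hour angle is zero, so the zenith angle equals |ϕ − δ| = |+45.8° − (+1.900°)| = 43.900°.
Elevation = 90° − 43.900° = 46.1°.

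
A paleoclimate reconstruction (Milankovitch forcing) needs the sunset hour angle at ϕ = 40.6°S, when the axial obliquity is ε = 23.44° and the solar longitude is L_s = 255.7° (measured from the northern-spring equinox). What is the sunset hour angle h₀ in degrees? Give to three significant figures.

Solar declination: sin δ = sin ε · sin L_s = sin 23.44° × sin 255.7° = -0.38546, so δ = -22.673°.
cos h₀ = −tan ϕ · tan δ = −tan(-40.6°) × tan(-22.673°) = -0.3581, so h₀ = 1.9370 rad = 110.98°.

h₀ = 111°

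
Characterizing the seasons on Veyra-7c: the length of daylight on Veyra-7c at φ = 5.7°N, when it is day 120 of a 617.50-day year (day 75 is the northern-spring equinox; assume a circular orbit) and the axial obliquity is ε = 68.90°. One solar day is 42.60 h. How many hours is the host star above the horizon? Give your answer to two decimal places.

21.91 h

Solar longitude: λ_s = 360° × (120 − 75)/617.50 = 26.235°.
sin δ = sin 68.90° × sin 26.235° = 0.41241, so δ = +24.357°.
cos H₀ = −tan φ · tan δ = −tan(+5.7°) × tan(+24.357°) = -0.0452, so H₀ = 1.6160 rad = 92.59°.
Daylight = 2H₀/(2π) × 42.60 h = (1.6160/π) × 42.60 = 21.91 h.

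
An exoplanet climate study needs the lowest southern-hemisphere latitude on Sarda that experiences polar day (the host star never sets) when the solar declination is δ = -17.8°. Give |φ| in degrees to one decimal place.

Polar day requires cos H₀ = −tan φ tan δ ≤ −1, i.e. tan φ tan δ ≥ 1.
The boundary is |tan φ| · |tan δ| = 1, so |φ| = 90° − |δ| = 90° − 17.8° = 72.2° in the southern hemisphere.

|φ| = 72.2°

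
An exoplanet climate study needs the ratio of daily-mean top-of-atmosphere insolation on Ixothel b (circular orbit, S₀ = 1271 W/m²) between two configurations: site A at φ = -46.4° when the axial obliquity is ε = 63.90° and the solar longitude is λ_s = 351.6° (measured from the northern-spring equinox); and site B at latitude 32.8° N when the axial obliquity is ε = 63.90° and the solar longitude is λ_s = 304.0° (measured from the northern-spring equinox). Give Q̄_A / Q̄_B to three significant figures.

Q̄_A / Q̄_B ≈ 10.5

— Configuration A (φ=-46.4°):
Solar declination: sin δ = sin ε · sin λ_s = sin 63.90° × sin 351.6° = -0.13119, so δ = -7.538°.
cos H₀ = −tan(-46.4°) tan(-7.538°) = -0.1390, H₀ = 1.7102 rad.
Bracket: H₀ sin φ sin δ + cos φ cos δ sin H₀ = 1.7102×-0.72417×-0.13119 + 0.68962×0.99136×0.99030 = 0.162476 + 0.677030 = 0.839506.
Q̄ = (S₀/π) × [bracket] = (1271/π) × 0.839506 = 339.64 W/m².
— Configuration B (φ=+32.8°):
Solar declination: sin δ = sin ε · sin λ_s = sin 63.90° × sin 304.0° = -0.74450, so δ = -48.116°.
cos H₀ = −tan(+32.8°) tan(-48.116°) = 0.7187, H₀ = 0.7689 rad.
Bracket: H₀ sin φ sin δ + cos φ cos δ sin H₀ = 0.7689×0.54171×-0.74450 + 0.84057×0.66762×0.69536 = -0.310100 + 0.390223 = 0.080123.
Q̄ = (S₀/π) × [bracket] = (1271/π) × 0.080123 = 32.416 W/m².
Ratio Q̄_A / Q̄_B = 339.64 / 32.416 = 10.48.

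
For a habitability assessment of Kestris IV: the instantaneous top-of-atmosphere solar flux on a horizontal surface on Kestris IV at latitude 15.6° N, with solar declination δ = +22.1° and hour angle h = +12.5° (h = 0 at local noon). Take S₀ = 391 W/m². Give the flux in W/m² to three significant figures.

cos θ_z = sin φ sin δ + cos φ cos δ cos h = 0.101174 + 0.871244 = 0.972418.
Flux = S₀ · cos θ_z = 391 × 0.972418 = 380.2 W/m².

380 W/m²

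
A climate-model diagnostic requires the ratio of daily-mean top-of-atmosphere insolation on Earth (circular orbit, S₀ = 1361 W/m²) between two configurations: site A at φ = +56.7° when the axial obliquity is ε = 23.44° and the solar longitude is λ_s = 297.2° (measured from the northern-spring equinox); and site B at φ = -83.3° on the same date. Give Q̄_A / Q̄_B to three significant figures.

Q̄_A / Q̄_B ≈ 0.124

— Configuration A (φ=+56.7°):
Solar declination: sin δ = sin ε · sin λ_s = sin 23.44° × sin 297.2° = -0.35380, so δ = -20.720°.
cos H₀ = −tan(+56.7°) tan(-20.720°) = 0.5759, H₀ = 0.9571 rad.
Bracket: H₀ sin φ sin δ + cos φ cos δ sin H₀ = 0.9571×0.83581×-0.35380 + 0.54902×0.93532×0.81755 = -0.283024 + 0.419820 = 0.136796.
Q̄ = (S₀/π) × [bracket] = (1361/π) × 0.136796 = 59.263 W/m².
— Configuration B (φ=-83.3°):
cos H₀ = −tan(-83.3°) tan(-20.720°) = -3.2200 ≤ −1 ⇒ polar day, H₀ = π.
Bracket: H₀ sin φ sin δ + cos φ cos δ sin H₀ = 3.1416×-0.99317×-0.35380 + 0.11667×0.93532×0.00000 = 1.103907 + 0.000000 = 1.103907.
Q̄ = (S₀/π) × [bracket] = (1361/π) × 1.103907 = 478.23 W/m².
Ratio Q̄_A / Q̄_B = 59.263 / 478.23 = 0.1239.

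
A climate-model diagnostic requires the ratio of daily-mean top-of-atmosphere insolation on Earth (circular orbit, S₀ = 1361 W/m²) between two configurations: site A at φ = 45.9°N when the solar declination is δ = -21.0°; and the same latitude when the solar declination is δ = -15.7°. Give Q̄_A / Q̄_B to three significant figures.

— Configuration A (φ=+45.9°):
cos H₀ = −tan(+45.9°) tan(-21.000°) = 0.3961, H₀ = 1.1635 rad.
Bracket: H₀ sin φ sin δ + cos φ cos δ sin H₀ = 1.1635×0.71813×-0.35837 + 0.69591×0.93358×0.91820 = -0.299434 + 0.596543 = 0.297109.
Q̄ = (S₀/π) × [bracket] = (1361/π) × 0.297109 = 128.71 W/m².
— Configuration B (φ=+45.9°):
cos H₀ = −tan(+45.9°) tan(-15.700°) = 0.2901, H₀ = 1.2765 rad.
Bracket: H₀ sin φ sin δ + cos φ cos δ sin H₀ = 1.2765×0.71813×-0.27060 + 0.69591×0.96269×0.95701 = -0.248057 + 0.641145 = 0.393088.
Q̄ = (S₀/π) × [bracket] = (1361/π) × 0.393088 = 170.29 W/m².
Ratio Q̄_A / Q̄_B = 128.71 / 170.29 = 0.7558.

Q̄_A / Q̄_B ≈ 0.756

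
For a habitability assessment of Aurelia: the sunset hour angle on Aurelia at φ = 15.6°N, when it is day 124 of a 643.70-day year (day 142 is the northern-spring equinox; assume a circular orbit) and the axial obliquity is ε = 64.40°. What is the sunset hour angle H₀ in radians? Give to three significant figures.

Solar longitude: λ_s = 360° × (124 − 142)/643.70 = -10.067°, i.e. -10.067° + 360° = 349.933°.
sin δ = sin 64.40° × sin 349.933° = -0.15764, so δ = -9.070°.
cos H₀ = −tan φ · tan δ = −tan(+15.6°) × tan(-9.070°) = 0.0446, so H₀ = 1.5262 rad = 87.45°.

H₀ = 1.53 rad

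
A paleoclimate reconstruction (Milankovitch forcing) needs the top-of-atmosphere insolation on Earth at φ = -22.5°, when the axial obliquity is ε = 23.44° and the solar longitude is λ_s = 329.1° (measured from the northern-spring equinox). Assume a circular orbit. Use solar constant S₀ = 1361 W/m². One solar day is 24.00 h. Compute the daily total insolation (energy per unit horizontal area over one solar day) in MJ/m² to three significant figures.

38.6 MJ/m²

Solar declination: sin δ = sin ε · sin λ_s = sin 23.44° × sin 329.1° = -0.20428, so δ = -11.787°.
cos H₀ = −tan(-22.5°) tan(-11.787°) = -0.0864, H₀ = 1.6573 rad.
Bracket: H₀ sin φ sin δ + cos φ cos δ sin H₀ = 1.6573×-0.38268×-0.20428 + 0.92388×0.97891×0.99626 = 0.129558 + 0.901013 = 1.030571.
Q̄ = (S₀/π) × [bracket] = (1361/π) × 1.030571 = 446.46 W/m².
Daily total = Q̄ × 24.00 h × 3600 s/h = 446.46 × 24.00 × 3600 / 10⁶ = 38.57 MJ/m².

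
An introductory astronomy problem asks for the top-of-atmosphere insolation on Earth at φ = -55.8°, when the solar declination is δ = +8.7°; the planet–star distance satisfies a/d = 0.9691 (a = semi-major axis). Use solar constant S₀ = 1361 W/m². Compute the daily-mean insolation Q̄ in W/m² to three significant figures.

Q̄ ≈ 152 W/m²

cos H₀ = −tan(-55.8°) tan(+8.700°) = 0.2252, H₀ = 1.3437 rad.
Bracket: H₀ sin φ sin δ + cos φ cos δ sin H₀ = 1.3437×-0.82708×0.15126 + 0.56208×0.98849×0.97432 = -0.168102 + 0.541342 = 0.373240.
Inverse-square distance factor (a/d)² = 0.9691² = 0.939155.
Q̄ = (S₀/π) × 0.939155 × [bracket] = (1361/π) × 0.939155 × 0.373240 = 151.9 W/m².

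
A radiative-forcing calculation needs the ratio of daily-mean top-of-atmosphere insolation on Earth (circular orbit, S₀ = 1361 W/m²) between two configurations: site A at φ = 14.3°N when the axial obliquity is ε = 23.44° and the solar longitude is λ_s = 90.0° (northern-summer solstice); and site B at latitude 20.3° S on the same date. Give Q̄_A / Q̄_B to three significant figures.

— Configuration A (φ=+14.3°):
Solar declination: sin δ = sin ε · sin λ_s = sin 23.44° × sin 90.0° = 0.39779, so δ = +23.440°.
cos H₀ = −tan(+14.3°) tan(+23.440°) = -0.1105, H₀ = 1.6815 rad.
Bracket: H₀ sin φ sin δ + cos φ cos δ sin H₀ = 1.6815×0.24700×0.39779 + 0.96902×0.91748×0.99387 = 0.165214 + 0.883607 = 1.048821.
Q̄ = (S₀/π) × [bracket] = (1361/π) × 1.048821 = 454.37 W/m².
— Configuration B (φ=-20.3°):
cos H₀ = −tan(-20.3°) tan(+23.440°) = 0.1604, H₀ = 1.4097 rad.
Bracket: H₀ sin φ sin δ + cos φ cos δ sin H₀ = 1.4097×-0.34694×0.39779 + 0.93789×0.91748×0.98706 = -0.194552 + 0.849361 = 0.654809.
Q̄ = (S₀/π) × [bracket] = (1361/π) × 0.654809 = 283.68 W/m².
Ratio Q̄_A / Q̄_B = 454.37 / 283.68 = 1.602.

Q̄_A / Q̄_B ≈ 1.60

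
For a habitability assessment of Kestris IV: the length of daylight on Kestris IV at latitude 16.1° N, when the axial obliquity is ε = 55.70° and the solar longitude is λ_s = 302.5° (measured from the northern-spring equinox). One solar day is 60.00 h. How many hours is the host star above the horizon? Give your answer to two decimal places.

24.57 h

Solar declination: sin δ = sin ε · sin λ_s = sin 55.70° × sin 302.5° = -0.69672, so δ = -44.165°.
cos H₀ = −tan φ · tan δ = −tan(+16.1°) × tan(-44.165°) = 0.2803, so H₀ = 1.2866 rad = 73.72°.
Daylight = 2H₀/(2π) × 60.00 h = (1.2866/π) × 60.00 = 24.57 h.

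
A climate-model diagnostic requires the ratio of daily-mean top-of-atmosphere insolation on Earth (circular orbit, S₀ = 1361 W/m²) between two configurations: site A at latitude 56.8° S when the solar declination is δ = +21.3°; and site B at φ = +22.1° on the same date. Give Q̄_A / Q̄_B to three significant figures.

— Configuration A (φ=-56.8°):
cos H₀ = −tan(-56.8°) tan(+21.300°) = 0.5958, H₀ = 0.9325 rad.
Bracket: H₀ sin φ sin δ + cos φ cos δ sin H₀ = 0.9325×-0.83676×0.36325 + 0.54756×0.93169×0.80313 = -0.283436 + 0.409722 = 0.126286.
Q̄ = (S₀/π) × [bracket] = (1361/π) × 0.126286 = 54.710 W/m².
— Configuration B (φ=+22.1°):
cos H₀ = −tan(+22.1°) tan(+21.300°) = -0.1583, H₀ = 1.7298 rad.
Bracket: H₀ sin φ sin δ + cos φ cos δ sin H₀ = 1.7298×0.37622×0.36325 + 0.92653×0.93169×0.98739 = 0.236398 + 0.852353 = 1.088751.
Q̄ = (S₀/π) × [bracket] = (1361/π) × 1.088751 = 471.67 W/m².
Ratio Q̄_A / Q̄_B = 54.710 / 471.67 = 0.1160.

Q̄_A / Q̄_B ≈ 0.116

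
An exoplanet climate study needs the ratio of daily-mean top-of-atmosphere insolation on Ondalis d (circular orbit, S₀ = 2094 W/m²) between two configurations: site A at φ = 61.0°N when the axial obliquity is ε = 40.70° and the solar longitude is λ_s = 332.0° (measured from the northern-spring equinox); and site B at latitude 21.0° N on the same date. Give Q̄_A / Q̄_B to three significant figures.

— Configuration A (φ=+61.0°):
Solar declination: sin δ = sin ε · sin λ_s = sin 40.70° × sin 332.0° = -0.30614, so δ = -17.827°.
cos H₀ = −tan(+61.0°) tan(-17.827°) = 0.5801, H₀ = 0.9519 rad.
Bracket: H₀ sin φ sin δ + cos φ cos δ sin H₀ = 0.9519×0.87462×-0.30614 + 0.48481×0.95199×0.81451 = -0.254877 + 0.375924 = 0.121047.
Q̄ = (S₀/π) × [bracket] = (2094/π) × 0.121047 = 80.683 W/m².
— Configuration B (φ=+21.0°):
cos H₀ = −tan(+21.0°) tan(-17.827°) = 0.1234, H₀ = 1.4470 rad.
Bracket: H₀ sin φ sin δ + cos φ cos δ sin H₀ = 1.4470×0.35837×-0.30614 + 0.93358×0.95199×0.99235 = -0.158752 + 0.881960 = 0.723208.
Q̄ = (S₀/π) × [bracket] = (2094/π) × 0.723208 = 482.05 W/m².
Ratio Q̄_A / Q̄_B = 80.683 / 482.05 = 0.1674.

Q̄_A / Q̄_B ≈ 0.167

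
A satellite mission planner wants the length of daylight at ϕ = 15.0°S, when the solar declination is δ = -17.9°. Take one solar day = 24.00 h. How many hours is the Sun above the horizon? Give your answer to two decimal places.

12.66 h

cos h₀ = −tan ϕ · tan δ = −tan(-15.0°) × tan(-17.900°) = -0.0865, so h₀ = 1.6574 rad = 94.96°.
Daylight = 2h₀/(2π) × 24.00 h = (1.6574/π) × 24.00 = 12.66 h.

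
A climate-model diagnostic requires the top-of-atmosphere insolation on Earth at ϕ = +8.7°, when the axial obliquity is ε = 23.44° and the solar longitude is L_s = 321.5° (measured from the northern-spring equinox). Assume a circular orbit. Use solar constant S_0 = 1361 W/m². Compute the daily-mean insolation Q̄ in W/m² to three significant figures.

Solar declination: sin δ = sin ε · sin L_s = sin 23.44° × sin 321.5° = -0.24763, so δ = -14.337°.
cos h₀ = −tan(+8.7°) tan(-14.337°) = 0.0391, h₀ = 1.5317 rad.
Bracket: h₀ sin ϕ sin δ + cos ϕ cos δ sin h₀ = 1.5317×0.15126×-0.24763 + 0.98849×0.96885×0.99923 = -0.057372 + 0.956961 = 0.899589.
Q̄ = (S_0/π) × [bracket] = (1361/π) × 0.899589 = 389.7 W/m².

Q̄ ≈ 390 W/m²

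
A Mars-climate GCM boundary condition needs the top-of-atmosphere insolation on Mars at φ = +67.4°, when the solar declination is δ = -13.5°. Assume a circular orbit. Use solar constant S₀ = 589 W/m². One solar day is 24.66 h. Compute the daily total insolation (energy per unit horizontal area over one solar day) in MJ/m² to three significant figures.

1.65 MJ/m²

cos H₀ = −tan(+67.4°) tan(-13.500°) = 0.5768, H₀ = 0.9560 rad.
Bracket: H₀ sin φ sin δ + cos φ cos δ sin H₀ = 0.9560×0.92321×-0.23345 + 0.38430×0.97237×0.81692 = -0.206040 + 0.305268 = 0.099228.
Q̄ = (S₀/π) × [bracket] = (589/π) × 0.099228 = 18.604 W/m².
Daily total = Q̄ × 24.66 h × 3600 s/h = 18.604 × 24.66 × 3600 / 10⁶ = 1.652 MJ/m².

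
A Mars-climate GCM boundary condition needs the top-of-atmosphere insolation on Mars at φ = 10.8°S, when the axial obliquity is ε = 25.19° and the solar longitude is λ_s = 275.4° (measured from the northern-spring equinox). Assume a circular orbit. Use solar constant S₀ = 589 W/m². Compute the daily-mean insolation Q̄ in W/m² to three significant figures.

Q̄ ≈ 191 W/m²

Solar declination: sin δ = sin ε · sin λ_s = sin 25.19° × sin 275.4° = -0.42373, so δ = -25.070°.
cos H₀ = −tan(-10.8°) tan(-25.070°) = -0.0892, H₀ = 1.6602 rad.
Bracket: H₀ sin φ sin δ + cos φ cos δ sin H₀ = 1.6602×-0.18738×-0.42373 + 0.98229×0.90579×0.99601 = 0.131817 + 0.886198 = 1.018015.
Q̄ = (S₀/π) × [bracket] = (589/π) × 1.018015 = 190.9 W/m².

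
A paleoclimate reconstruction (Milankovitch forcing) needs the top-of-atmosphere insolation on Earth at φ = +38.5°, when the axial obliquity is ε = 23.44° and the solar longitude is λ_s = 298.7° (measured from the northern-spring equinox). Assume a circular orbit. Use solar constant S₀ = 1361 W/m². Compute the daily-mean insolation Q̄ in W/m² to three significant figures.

Solar declination: sin δ = sin ε · sin λ_s = sin 23.44° × sin 298.7° = -0.34892, so δ = -20.421°.
cos H₀ = −tan(+38.5°) tan(-20.421°) = 0.2962, H₀ = 1.2701 rad.
Bracket: H₀ sin φ sin δ + cos φ cos δ sin H₀ = 1.2701×0.62251×-0.34892 + 0.78261×0.93715×0.95514 = -0.275874 + 0.700522 = 0.424648.
Q̄ = (S₀/π) × [bracket] = (1361/π) × 0.424648 = 184.0 W/m².

Q̄ ≈ 184 W/m²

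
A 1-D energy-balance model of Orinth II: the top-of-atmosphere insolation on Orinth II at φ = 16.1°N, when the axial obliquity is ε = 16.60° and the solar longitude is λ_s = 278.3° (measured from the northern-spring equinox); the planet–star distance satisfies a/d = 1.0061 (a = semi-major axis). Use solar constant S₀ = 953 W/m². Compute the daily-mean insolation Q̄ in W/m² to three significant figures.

Q̄ ≈ 246 W/m²

Solar declination: sin δ = sin ε · sin λ_s = sin 16.60° × sin 278.3° = -0.28270, so δ = -16.421°.
cos H₀ = −tan(+16.1°) tan(-16.421°) = 0.0851, H₀ = 1.4856 rad.
Bracket: H₀ sin φ sin δ + cos φ cos δ sin H₀ = 1.4856×0.27731×-0.28270 + 0.96078×0.95921×0.99638 = -0.116464 + 0.918254 = 0.801790.
Inverse-square distance factor (a/d)² = 1.0061² = 1.012237.
Q̄ = (S₀/π) × 1.012237 × [bracket] = (953/π) × 1.012237 × 0.801790 = 246.2 W/m².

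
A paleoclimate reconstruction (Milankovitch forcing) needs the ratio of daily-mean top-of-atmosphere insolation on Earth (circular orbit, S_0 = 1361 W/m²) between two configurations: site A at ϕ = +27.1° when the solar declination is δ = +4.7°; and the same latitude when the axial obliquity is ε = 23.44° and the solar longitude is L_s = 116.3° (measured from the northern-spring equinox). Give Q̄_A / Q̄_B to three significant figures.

— Configuration A (ϕ=+27.1°):
cos h₀ = −tan(+27.1°) tan(+4.700°) = -0.0421, h₀ = 1.6129 rad.
Bracket: h₀ sin ϕ sin δ + cos ϕ cos δ sin h₀ = 1.6129×0.45554×0.08194 + 0.89021×0.99664×0.99911 = 0.060205 + 0.886429 = 0.946634.
Q̄ = (S_0/π) × [bracket] = (1361/π) × 0.946634 = 410.10 W/m².
— Configuration B (ϕ=+27.1°):
Solar declination: sin δ = sin ε · sin L_s = sin 23.44° × sin 116.3° = 0.35661, so δ = +20.892°.
cos h₀ = −tan(+27.1°) tan(+20.892°) = -0.1953, h₀ = 1.7674 rad.
Bracket: h₀ sin ϕ sin δ + cos ϕ cos δ sin h₀ = 1.7674×0.45554×0.35661 + 0.89021×0.93425×0.98074 = 0.287114 + 0.815661 = 1.102775.
Q̄ = (S_0/π) × [bracket] = (1361/π) × 1.102775 = 477.74 W/m².
Ratio Q̄_A / Q̄_B = 410.10 / 477.74 = 0.8584.

Q̄_A / Q̄_B ≈ 0.858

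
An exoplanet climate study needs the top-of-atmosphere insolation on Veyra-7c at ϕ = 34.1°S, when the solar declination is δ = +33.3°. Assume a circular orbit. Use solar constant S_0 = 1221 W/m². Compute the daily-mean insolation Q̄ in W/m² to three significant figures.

Q̄ ≈ 108 W/m²

cos h₀ = −tan(-34.1°) tan(+33.300°) = 0.4447, h₀ = 1.1099 rad.
Bracket: h₀ sin ϕ sin δ + cos ϕ cos δ sin h₀ = 1.1099×-0.56064×0.54902 + 0.82806×0.83581×0.89566 = -0.341630 + 0.619887 = 0.278257.
Q̄ = (S_0/π) × [bracket] = (1221/π) × 0.278257 = 108.1 W/m².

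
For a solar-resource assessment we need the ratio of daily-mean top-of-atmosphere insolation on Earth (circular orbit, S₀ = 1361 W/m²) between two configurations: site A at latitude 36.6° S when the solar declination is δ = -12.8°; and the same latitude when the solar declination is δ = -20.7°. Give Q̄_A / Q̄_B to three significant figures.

Q̄_A / Q̄_B ≈ 0.901

— Configuration A (φ=-36.6°):
cos H₀ = −tan(-36.6°) tan(-12.800°) = -0.1687, H₀ = 1.7403 rad.
Bracket: H₀ sin φ sin δ + cos φ cos δ sin H₀ = 1.7403×-0.59622×-0.22155 + 0.80282×0.97515×0.98566 = 0.229881 + 0.771644 = 1.001525.
Q̄ = (S₀/π) × [bracket] = (1361/π) × 1.001525 = 433.88 W/m².
— Configuration B (φ=-36.6°):
cos H₀ = −tan(-36.6°) tan(-20.700°) = -0.2806, H₀ = 1.8552 rad.
Bracket: H₀ sin φ sin δ + cos φ cos δ sin H₀ = 1.8552×-0.59622×-0.35347 + 0.80282×0.93544×0.95982 = 0.390976 + 0.720815 = 1.111791.
Q̄ = (S₀/π) × [bracket] = (1361/π) × 1.111791 = 481.65 W/m².
Ratio Q̄_A / Q̄_B = 433.88 / 481.65 = 0.9008.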